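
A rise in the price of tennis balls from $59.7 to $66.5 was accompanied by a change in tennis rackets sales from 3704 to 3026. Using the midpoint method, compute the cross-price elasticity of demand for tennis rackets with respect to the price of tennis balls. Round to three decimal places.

-1.870

%ΔQ_x = (3026 − 3704)/[(3704+3026)/2] = -678/3365 ≈ -0.2015.
%ΔP_y = (66.5 − 59.7)/[(59.7+66.5)/2] ≈ 0.1078.
E_xy = -0.2015/0.1078 ≈ -1.870.
E_xy < 0, so tennis rackets and tennis balls are complements.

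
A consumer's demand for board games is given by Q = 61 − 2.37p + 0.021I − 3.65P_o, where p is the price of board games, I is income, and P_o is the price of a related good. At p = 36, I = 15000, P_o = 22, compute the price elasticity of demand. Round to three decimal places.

Evaluating quantity at (p, I, P_o) gives Q = 61 − 2.37(36) + 0.021(15000) − 3.65(22) = 61 − 85.32 + 315 − 80.3 = 210.38.
∂Q/∂p = −2.37, so E_p = (−2.37)·(36/210.38) ≈ -0.406.
|E_p| < 1: demand is inelastic.

-0.406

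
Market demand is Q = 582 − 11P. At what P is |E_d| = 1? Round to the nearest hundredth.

26.45

For linear demand Q = a − bP, E = −bP/(a − bP). |E| = 1 ⇒ bP = a − bP ⇒ P = a/(2b).
P = 582/(2·11) ≈ 26.45.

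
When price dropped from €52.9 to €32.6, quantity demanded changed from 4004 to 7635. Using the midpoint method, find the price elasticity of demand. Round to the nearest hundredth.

%ΔQ = (7635 − 4004)/[(4004 + 7635)/2] = 3631/5819.5 ≈ 0.6239.
%ΔP = (32.6 − 52.9)/[(52.9 + 32.6)/2] = -20.3/42.75 ≈ -0.4749.
Arc elasticity E = %ΔQ/%ΔP ≈ 0.6239/-0.4749 ≈ -1.31.
|E| > 1: demand is elastic over this range.

-1.31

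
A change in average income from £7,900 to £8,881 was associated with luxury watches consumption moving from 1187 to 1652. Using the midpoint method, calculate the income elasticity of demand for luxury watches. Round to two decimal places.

%ΔQ = (1652 − 1187)/[(1187+1652)/2] = 465/1419.5 ≈ 0.3276.
%ΔM = (8,881 − 7,900)/[(7,900+8,881)/2] = 981/8390.5 ≈ 0.1169.
E_I = %ΔQ/%ΔM ≈ 2.80.
E_I > 1: normal good (luxury).

2.80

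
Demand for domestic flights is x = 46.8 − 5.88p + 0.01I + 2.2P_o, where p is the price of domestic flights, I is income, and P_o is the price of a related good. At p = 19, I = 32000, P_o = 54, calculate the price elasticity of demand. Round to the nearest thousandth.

First evaluate x: 46.8 − 5.88(19) + 0.01(32000) + 2.2(54) = 46.8 − 111.72 + 320 + 118.8 = 373.88.
∂x/∂p = −5.88, so E_p = (−5.88)·(19/373.88) ≈ -0.299.
|E_p| < 1: demand is inelastic.

-0.299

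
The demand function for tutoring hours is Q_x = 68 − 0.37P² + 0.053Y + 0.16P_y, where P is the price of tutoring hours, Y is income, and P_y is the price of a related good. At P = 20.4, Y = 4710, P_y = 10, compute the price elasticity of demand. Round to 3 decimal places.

-1.864

At the given point, Q_x = 68 − 0.37(20.4)² + 0.053(4710) + 0.16(10) = 68 − 153.9792 + 249.63 + 1.6 = 165.2508.
∂Q_x/∂P = −2·0.37·P = -15.096, so E_p = -15.096·(20.4/165.2508) ≈ -1.864.
|E_p| > 1: demand is elastic.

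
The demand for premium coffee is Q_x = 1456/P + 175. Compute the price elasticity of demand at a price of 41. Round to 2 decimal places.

-0.17

At P = 41, Q_x = 210.5122.
dQ_x/dP = −1456/P² = −0.8662.
Point elasticity E = (dQ_x/dP)·(P/Q_x) = -0.8662 × 41/210.5122 ≈ -0.17.
|E| < 1, so demand is inelastic at this price.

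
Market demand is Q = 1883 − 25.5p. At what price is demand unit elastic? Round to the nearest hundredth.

For linear demand Q = a − bp, E = −bp/(a − bp). |E| = 1 ⇒ bp = a − bp ⇒ p = a/(2b).
p = 1883/(2·25.5) ≈ 36.92.

36.92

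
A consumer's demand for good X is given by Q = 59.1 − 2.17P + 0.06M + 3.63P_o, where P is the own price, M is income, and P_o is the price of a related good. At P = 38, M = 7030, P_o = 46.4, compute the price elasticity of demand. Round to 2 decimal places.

Substituting, Q = 59.1 − 2.17(38) + 0.06(7030) + 3.63(46.4) = 59.1 − 82.46 + 421.8 + 168.432 = 566.872.
∂Q/∂P = −2.17, so E_p = (−2.17)·(38/566.872) ≈ -0.15.
|E_p| < 1: demand is inelastic.

-0.15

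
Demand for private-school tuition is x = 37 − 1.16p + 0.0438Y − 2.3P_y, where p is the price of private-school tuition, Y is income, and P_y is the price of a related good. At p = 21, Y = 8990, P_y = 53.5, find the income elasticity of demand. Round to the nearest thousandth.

At the given point, x = 37 − 1.16(21) + 0.0438(8990) − 2.3(53.5) = 37 − 24.36 + 393.762 − 123.05 = 283.352.
∂x/∂Y = +0.0438, so E_I = 0.0438·(8990/283.352) ≈ 1.390.
E_I > 1: normal good (luxury).

1.390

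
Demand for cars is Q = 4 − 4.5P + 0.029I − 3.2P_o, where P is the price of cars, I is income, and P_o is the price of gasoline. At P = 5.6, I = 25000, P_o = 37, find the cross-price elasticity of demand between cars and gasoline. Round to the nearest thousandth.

Substituting, Q = 4 − 4.5(5.6) + 0.029(25000) − 3.2(37) = 4 − 25.2 + 725 − 118.4 = 585.4.
∂Q/∂P_o = −3.2, so E_xy = -3.2·(37/585.4) ≈ -0.202.
E_xy < 0: the goods are complements.

-0.202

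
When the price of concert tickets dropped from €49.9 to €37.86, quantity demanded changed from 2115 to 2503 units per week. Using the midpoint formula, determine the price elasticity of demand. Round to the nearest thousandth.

%Δq = (2503 − 2115)/[(2115 + 2503)/2] = 388/2309 ≈ 0.1680.
%Δp = (37.86 − 49.9)/[(49.9 + 37.86)/2] = -12.04/43.88 ≈ -0.2744.
Arc elasticity E = %Δq/%Δp ≈ 0.1680/-0.2744 ≈ -0.612.
|E| < 1: demand is inelastic over this range.

-0.612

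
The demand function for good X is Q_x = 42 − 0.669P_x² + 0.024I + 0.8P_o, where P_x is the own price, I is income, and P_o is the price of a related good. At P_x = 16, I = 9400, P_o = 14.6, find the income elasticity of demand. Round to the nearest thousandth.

Substituting, Q_x = 42 − 0.669(16)² + 0.024(9400) + 0.8(14.6) = 42 − 171.264 + 225.6 + 11.68 = 108.016.
∂Q_x/∂I = +0.024, so E_I = 0.024·(9400/108.016) ≈ 2.089.
E_I > 1: normal good (luxury).

2.089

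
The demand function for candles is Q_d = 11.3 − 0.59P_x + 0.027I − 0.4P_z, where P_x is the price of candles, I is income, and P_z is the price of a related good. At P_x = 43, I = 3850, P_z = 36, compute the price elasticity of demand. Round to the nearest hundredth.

Substituting, Q_d = 11.3 − 0.59(43) + 0.027(3850) − 0.4(36) = 11.3 − 25.37 + 103.95 − 14.4 = 75.48.
∂Q_d/∂P_x = −0.59, so E_p = (−0.59)·(43/75.48) ≈ -0.34.
|E_p| < 1: demand is inelastic.

-0.34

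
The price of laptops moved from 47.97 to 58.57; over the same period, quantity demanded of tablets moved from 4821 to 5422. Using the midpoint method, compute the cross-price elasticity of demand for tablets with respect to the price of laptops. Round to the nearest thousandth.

0.590

%ΔQ_x = (5422 − 4821)/[(4821+5422)/2] = 601/5121.5 ≈ 0.1173.
%ΔP_y = (58.57 − 47.97)/[(47.97+58.57)/2] ≈ 0.1990.
E_xy = 0.1173/0.1990 ≈ 0.590.
E_xy > 0, so tablets and laptops are substitutes.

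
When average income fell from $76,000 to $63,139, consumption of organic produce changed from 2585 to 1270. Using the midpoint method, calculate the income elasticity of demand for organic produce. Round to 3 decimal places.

3.690

%ΔQ = (1270 − 2585)/[(2585+1270)/2] = -1315/1927.5 ≈ -0.6822.
%ΔY = (63,139 − 76,000)/[(76,000+63,139)/2] = -12861/69569.5 ≈ -0.1849.
E_I = %ΔQ/%ΔY ≈ 3.690.
E_I > 1: normal good (luxury).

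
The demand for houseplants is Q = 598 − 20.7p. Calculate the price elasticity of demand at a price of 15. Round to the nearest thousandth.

-1.080

At p = 15, Q = 287.5.
dQ/dp = −20.7.
Point elasticity E = (dQ/dp)·(p/Q) = -20.7 × 15/287.5 ≈ -1.080.
|E| > 1, so demand is elastic at this price.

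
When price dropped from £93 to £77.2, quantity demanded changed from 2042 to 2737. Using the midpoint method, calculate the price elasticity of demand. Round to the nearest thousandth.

-1.567

%ΔQ = (2737 − 2042)/[(2042 + 2737)/2] = 695/2389.5 ≈ 0.2909.
%Δp = (77.2 − 93)/[(93 + 77.2)/2] = -15.8/85.1 ≈ -0.1857.
Arc elasticity E = %ΔQ/%Δp ≈ 0.2909/-0.1857 ≈ -1.567.
|E| > 1: demand is elastic over this range.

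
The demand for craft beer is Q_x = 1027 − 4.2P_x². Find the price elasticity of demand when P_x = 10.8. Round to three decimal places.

At P_x = 10.8, Q_x = 537.112.
dQ_x/dP_x = −2·4.2·P_x = −90.72.
Point elasticity E = (dQ_x/dP_x)·(P_x/Q_x) = -90.72 × 10.8/537.112 ≈ -1.824.
|E| > 1, so demand is elastic at this price.

-1.824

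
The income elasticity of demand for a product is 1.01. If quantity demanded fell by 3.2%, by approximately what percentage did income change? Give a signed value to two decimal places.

%ΔQ ≈ E × %ΔI ⇒ %ΔI = %ΔQ / E = (-3.2%)/(1.01) ≈ -3.17%.

-3.17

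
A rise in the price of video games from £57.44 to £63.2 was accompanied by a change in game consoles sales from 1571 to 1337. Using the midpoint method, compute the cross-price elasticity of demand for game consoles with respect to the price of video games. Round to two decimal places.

-1.69

%ΔQ_x = (1337 − 1571)/[(1571+1337)/2] = -234/1454 ≈ -0.1609.
%ΔP_y = (63.2 − 57.44)/[(57.44+63.2)/2] ≈ 0.0955.
E_xy = -0.1609/0.0955 ≈ -1.69.
E_xy < 0, so game consoles and video games are complements.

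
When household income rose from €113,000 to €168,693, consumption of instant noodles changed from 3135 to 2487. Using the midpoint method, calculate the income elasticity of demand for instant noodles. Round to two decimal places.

-0.58

%ΔQ = (2487 − 3135)/[(3135+2487)/2] = -648/2811 ≈ -0.2305.
%ΔY = (168,693 − 113,000)/[(113,000+168,693)/2] = 55693/140846.5 ≈ 0.3954.
E_I = %ΔQ/%ΔY ≈ -0.58.
E_I < 0: inferior good.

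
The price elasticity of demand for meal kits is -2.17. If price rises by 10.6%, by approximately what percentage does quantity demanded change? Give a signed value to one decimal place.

%ΔQ ≈ E × %ΔP = (-2.17) × (10.6%) ≈ -23.0%.

-23.0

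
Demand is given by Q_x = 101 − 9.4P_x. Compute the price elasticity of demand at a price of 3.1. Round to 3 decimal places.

At P_x = 3.1, Q_x = 71.86.
dQ_x/dP_x = −9.4.
Point elasticity E = (dQ_x/dP_x)·(P_x/Q_x) = -9.4 × 3.1/71.86 ≈ -0.406.
|E| < 1, so demand is inelastic at this price.

-0.406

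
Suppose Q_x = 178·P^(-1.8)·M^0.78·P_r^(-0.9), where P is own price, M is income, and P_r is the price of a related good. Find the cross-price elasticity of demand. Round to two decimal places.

-0.90

For a Cobb–Douglas (constant-elasticity) form Q_x = A·P_r^α·…, the elasticity with respect to P_r equals the exponent α at every point.
Here the exponent on P_r is -0.9, so the cross-price elasticity of demand is -0.90.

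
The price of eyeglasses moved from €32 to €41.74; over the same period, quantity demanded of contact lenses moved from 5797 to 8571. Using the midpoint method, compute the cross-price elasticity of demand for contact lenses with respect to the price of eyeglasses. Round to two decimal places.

%ΔQ_x = (8571 − 5797)/[(5797+8571)/2] = 2774/7184 ≈ 0.3861.
%ΔP_y = (41.74 − 32)/[(32+41.74)/2] ≈ 0.2642.
E_xy = 0.3861/0.2642 ≈ 1.46.
E_xy > 0, so contact lenses and eyeglasses are substitutes.

1.46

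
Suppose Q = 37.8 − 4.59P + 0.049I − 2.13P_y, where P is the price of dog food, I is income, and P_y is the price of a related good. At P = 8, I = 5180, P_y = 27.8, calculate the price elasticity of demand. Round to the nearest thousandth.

-0.188

Substituting, Q = 37.8 − 4.59(8) + 0.049(5180) − 2.13(27.8) = 37.8 − 36.72 + 253.82 − 59.214 = 195.686.
∂Q/∂P = −4.59, so E_p = (−4.59)·(8/195.686) ≈ -0.188.
|E_p| < 1: demand is inelastic.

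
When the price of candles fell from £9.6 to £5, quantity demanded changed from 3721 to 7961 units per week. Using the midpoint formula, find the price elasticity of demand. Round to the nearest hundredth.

-1.15

%ΔQ = (7961 − 3721)/[(3721 + 7961)/2] = 4240/5841 ≈ 0.7259.
%ΔP = (5 − 9.6)/[(9.6 + 5)/2] = -4.6/7.3 ≈ -0.6301.
Arc elasticity E = %ΔQ/%ΔP ≈ 0.7259/-0.6301 ≈ -1.15.
|E| > 1: demand is elastic over this range.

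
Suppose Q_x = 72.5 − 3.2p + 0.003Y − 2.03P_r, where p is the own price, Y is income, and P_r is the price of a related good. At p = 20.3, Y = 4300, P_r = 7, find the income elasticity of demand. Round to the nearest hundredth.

At the given point, Q_x = 72.5 − 3.2(20.3) + 0.003(4300) − 2.03(7) = 72.5 − 64.96 + 12.9 − 14.21 = 6.23.
∂Q_x/∂Y = +0.003, so E_I = 0.003·(4300/6.23) ≈ 2.07.
E_I > 1: normal good (luxury).

2.07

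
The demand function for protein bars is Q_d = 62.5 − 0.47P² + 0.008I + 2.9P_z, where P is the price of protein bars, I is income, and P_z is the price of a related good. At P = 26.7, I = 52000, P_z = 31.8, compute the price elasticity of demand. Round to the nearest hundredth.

Evaluating quantity at (P, I, P_z) gives Q_d = 62.5 − 0.47(26.7)² + 0.008(52000) + 2.9(31.8) = 62.5 − 335.0583 + 416 + 92.22 = 235.6617.
∂Q_d/∂P = −2·0.47·P = -25.098, so E_p = -25.098·(26.7/235.6617) ≈ -2.84.
|E_p| > 1: demand is elastic.

-2.84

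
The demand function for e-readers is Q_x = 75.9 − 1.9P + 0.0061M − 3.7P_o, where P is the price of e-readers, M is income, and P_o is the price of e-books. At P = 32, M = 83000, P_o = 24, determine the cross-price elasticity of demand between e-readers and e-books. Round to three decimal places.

Substituting, Q_x = 75.9 − 1.9(32) + 0.0061(83000) − 3.7(24) = 75.9 − 60.8 + 506.3 − 88.8 = 432.6.
∂Q_x/∂P_o = −3.7, so E_xy = -3.7·(24/432.6) ≈ -0.205.
E_xy < 0: the goods are complements.

-0.205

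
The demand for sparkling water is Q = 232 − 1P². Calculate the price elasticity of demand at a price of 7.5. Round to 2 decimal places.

At P = 7.5, Q = 175.75.
dQ/dP = −2·1·P = −15.
Point elasticity E = (dQ/dP)·(P/Q) = -15 × 7.5/175.75 ≈ -0.64.
|E| < 1, so demand is inelastic at this price.

-0.64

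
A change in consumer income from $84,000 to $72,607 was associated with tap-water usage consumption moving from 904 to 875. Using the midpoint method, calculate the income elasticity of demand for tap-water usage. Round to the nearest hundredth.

%ΔQ = (875 − 904)/[(904+875)/2] = -29/889.5 ≈ -0.0326.
%ΔI = (72,607 − 84,000)/[(84,000+72,607)/2] = -11393/78303.5 ≈ -0.1455.
E_I = %ΔQ/%ΔI ≈ 0.22.
E_I ∈ (0,1): normal good (necessity).

0.22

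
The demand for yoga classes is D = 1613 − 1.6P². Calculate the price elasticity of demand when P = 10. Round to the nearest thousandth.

At P = 10, D = 1453.
dD/dP = −2·1.6·P = −32.
Point elasticity E = (dD/dP)·(P/D) = -32 × 10/1453 ≈ -0.220.
|E| < 1, so demand is inelastic at this price.

-0.220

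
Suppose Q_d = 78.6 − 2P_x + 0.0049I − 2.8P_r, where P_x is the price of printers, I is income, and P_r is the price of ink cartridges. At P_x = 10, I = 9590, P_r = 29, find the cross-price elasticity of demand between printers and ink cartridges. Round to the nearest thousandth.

Q_d = 78.6 − 2(10) + 0.0049(9590) − 2.8(29) = 78.6 − 20 + 46.991 − 81.2 = 24.391.
∂Q_d/∂P_r = −2.8, so E_xy = -2.8·(29/24.391) ≈ -3.329.
E_xy < 0: the goods are complements.

-3.329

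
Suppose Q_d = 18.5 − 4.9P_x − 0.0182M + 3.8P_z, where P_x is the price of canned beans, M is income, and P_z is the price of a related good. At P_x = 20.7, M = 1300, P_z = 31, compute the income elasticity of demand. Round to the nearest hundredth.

-2.11

Q_d = 18.5 − 4.9(20.7) − 0.0182(1300) + 3.8(31) = 18.5 − 101.43 − 23.66 + 117.8 = 11.21.
∂Q_d/∂M = −0.0182, so E_I = -0.0182·(1300/11.21) ≈ -2.11.
E_I < 0: inferior good.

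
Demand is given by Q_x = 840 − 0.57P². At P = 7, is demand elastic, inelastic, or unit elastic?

At P = 7, Q_x = 812.07.
dQ_x/dP = −2·0.57·P = −7.98.
Point elasticity E = (dQ_x/dP)·(P/Q_x) = -7.98 × 7/812.07 ≈ -0.069.
|E| ≈ 0.069 < 1, so demand is inelastic.

inelastic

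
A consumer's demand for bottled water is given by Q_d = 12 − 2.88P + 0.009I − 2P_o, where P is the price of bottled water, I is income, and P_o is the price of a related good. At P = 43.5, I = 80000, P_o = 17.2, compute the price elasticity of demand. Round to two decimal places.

-0.22

Substituting, Q_d = 12 − 2.88(43.5) + 0.009(80000) − 2(17.2) = 12 − 125.28 + 720 − 34.4 = 572.32.
∂Q_d/∂P = −2.88, so E_p = (−2.88)·(43.5/572.32) ≈ -0.22.
|E_p| < 1: demand is inelastic.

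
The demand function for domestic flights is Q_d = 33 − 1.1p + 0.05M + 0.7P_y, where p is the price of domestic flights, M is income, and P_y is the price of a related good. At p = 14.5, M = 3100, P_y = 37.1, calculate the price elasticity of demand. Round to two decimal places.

-0.08

Substituting, Q_d = 33 − 1.1(14.5) + 0.05(3100) + 0.7(37.1) = 33 − 15.95 + 155 + 25.97 = 198.02.
∂Q_d/∂p = −1.1, so E_p = (−1.1)·(14.5/198.02) ≈ -0.08.
|E_p| < 1: demand is inelastic.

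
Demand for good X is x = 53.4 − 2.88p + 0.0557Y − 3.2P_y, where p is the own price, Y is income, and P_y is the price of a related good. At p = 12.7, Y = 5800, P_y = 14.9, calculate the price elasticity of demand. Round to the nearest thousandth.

At the given point, x = 53.4 − 2.88(12.7) + 0.0557(5800) − 3.2(14.9) = 53.4 − 36.576 + 323.06 − 47.68 = 292.204.
∂x/∂p = −2.88, so E_p = (−2.88)·(12.7/292.204) ≈ -0.125.
|E_p| < 1: demand is inelastic.

-0.125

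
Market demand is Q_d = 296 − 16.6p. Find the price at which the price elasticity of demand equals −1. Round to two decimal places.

8.92

For linear demand Q_d = a − bp, E = −bp/(a − bp). |E| = 1 ⇒ bp = a − bp ⇒ p = a/(2b).
p = 296/(2·16.6) ≈ 8.92.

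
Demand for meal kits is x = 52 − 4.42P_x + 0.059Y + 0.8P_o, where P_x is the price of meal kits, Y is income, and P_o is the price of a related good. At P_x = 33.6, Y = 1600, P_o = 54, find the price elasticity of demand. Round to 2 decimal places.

-3.61

At the given point, x = 52 − 4.42(33.6) + 0.059(1600) + 0.8(54) = 52 − 148.512 + 94.4 + 43.2 = 41.088.
∂x/∂P_x = −4.42, so E_p = (−4.42)·(33.6/41.088) ≈ -3.61.
|E_p| > 1: demand is elastic.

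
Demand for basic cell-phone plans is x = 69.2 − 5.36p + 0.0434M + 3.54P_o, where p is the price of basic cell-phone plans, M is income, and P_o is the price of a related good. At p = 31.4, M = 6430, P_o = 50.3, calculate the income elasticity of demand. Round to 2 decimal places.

0.78

Evaluating quantity at (p, M, P_o) gives x = 69.2 − 5.36(31.4) + 0.0434(6430) + 3.54(50.3) = 69.2 − 168.304 + 279.062 + 178.062 = 358.02.
∂x/∂M = +0.0434, so E_I = 0.0434·(6430/358.02) ≈ 0.78.
E_I ∈ (0,1): normal good (necessity).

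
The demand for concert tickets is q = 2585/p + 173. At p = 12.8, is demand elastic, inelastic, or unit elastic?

At p = 12.8, q = 374.9531.
dq/dp = −2585/p² = −15.7776.
Point elasticity E = (dq/dp)·(p/q) = -15.7776 × 12.8/374.9531 ≈ -0.539.
|E| ≈ 0.539 < 1, so demand is inelastic.

inelastic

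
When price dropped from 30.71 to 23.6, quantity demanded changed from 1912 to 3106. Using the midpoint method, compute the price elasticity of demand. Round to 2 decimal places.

%ΔQ = (3106 − 1912)/[(1912 + 3106)/2] = 1194/2509 ≈ 0.4759.
%Δp = (23.6 − 30.71)/[(30.71 + 23.6)/2] = -7.11/27.155 ≈ -0.2618.
Arc elasticity E = %ΔQ/%Δp ≈ 0.4759/-0.2618 ≈ -1.82.
|E| > 1: demand is elastic over this range.

-1.82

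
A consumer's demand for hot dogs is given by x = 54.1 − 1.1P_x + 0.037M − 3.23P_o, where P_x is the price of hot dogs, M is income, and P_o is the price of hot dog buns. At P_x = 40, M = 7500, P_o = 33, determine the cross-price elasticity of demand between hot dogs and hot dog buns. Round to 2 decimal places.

-0.59

First evaluate x: 54.1 − 1.1(40) + 0.037(7500) − 3.23(33) = 54.1 − 44 + 277.5 − 106.59 = 181.01.
∂x/∂P_o = −3.23, so E_xy = -3.23·(33/181.01) ≈ -0.59.
E_xy < 0: the goods are complements.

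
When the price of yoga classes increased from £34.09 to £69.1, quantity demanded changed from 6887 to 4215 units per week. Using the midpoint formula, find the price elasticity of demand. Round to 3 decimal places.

-0.709

%Δq = (4215 − 6887)/[(6887 + 4215)/2] = -2672/5551 ≈ -0.4814.
%ΔP = (69.1 − 34.09)/[(34.09 + 69.1)/2] = 35.01/51.595 ≈ 0.6786.
Arc elasticity E = %Δq/%ΔP ≈ -0.4814/0.6786 ≈ -0.709.
|E| < 1: demand is inelastic over this range.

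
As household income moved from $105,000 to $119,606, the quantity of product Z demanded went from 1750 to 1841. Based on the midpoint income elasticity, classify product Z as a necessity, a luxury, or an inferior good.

necessity

%ΔQ = (1841 − 1750)/[(1750+1841)/2] = 91/1795.5 ≈ 0.0507.
%ΔI = (119,606 − 105,000)/[(105,000+119,606)/2] = 14606/112303 ≈ 0.1301.
E_I = %ΔQ/%ΔI ≈ 0.390.
E_I ∈ (0,1): normal good (necessity).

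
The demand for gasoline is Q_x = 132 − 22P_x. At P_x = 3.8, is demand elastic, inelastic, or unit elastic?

elastic

At P_x = 3.8, Q_x = 48.4.
dQ_x/dP_x = −22.
Point elasticity E = (dQ_x/dP_x)·(P_x/Q_x) = -22 × 3.8/48.4 ≈ -1.727.
|E| ≈ 1.727 > 1, so demand is elastic.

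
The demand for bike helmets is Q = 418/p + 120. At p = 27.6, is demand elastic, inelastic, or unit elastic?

At p = 27.6, Q = 135.1449.
dQ/dp = −418/p² = −0.5487.
Point elasticity E = (dQ/dp)·(p/Q) = -0.5487 × 27.6/135.1449 ≈ -0.112.
|E| ≈ 0.112 < 1, so demand is inelastic.

inelastic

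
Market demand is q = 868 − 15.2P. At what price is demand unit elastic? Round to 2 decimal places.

For linear demand q = a − bP, E = −bP/(a − bP). |E| = 1 ⇒ bP = a − bP ⇒ P = a/(2b).
P = 868/(2·15.2) ≈ 28.55.

28.55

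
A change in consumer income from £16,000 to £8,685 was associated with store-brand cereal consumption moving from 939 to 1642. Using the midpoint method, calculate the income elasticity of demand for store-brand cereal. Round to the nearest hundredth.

%ΔQ = (1642 − 939)/[(939+1642)/2] = 703/1290.5 ≈ 0.5448.
%ΔI = (8,685 − 16,000)/[(16,000+8,685)/2] = -7315/12342.5 ≈ -0.5927.
E_I = %ΔQ/%ΔI ≈ -0.92.
E_I < 0: inferior good.

-0.92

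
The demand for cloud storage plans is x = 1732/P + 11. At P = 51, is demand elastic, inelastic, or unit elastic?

At P = 51, x = 44.9608.
dx/dP = −1732/P² = −0.6659.
Point elasticity E = (dx/dP)·(P/x) = -0.6659 × 51/44.9608 ≈ -0.755.
|E| ≈ 0.755 < 1, so demand is inelastic.

inelastic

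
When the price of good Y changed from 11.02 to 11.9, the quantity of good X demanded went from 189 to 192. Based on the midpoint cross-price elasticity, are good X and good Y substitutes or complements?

%ΔQ_x = (192 − 189)/[(189+192)/2] = 3/190.5 ≈ 0.0157.
%ΔP_y = (11.9 − 11.02)/[(11.02+11.9)/2] ≈ 0.0768.
E_xy = 0.0157/0.0768 ≈ 0.205.
E_xy > 0, so the goods are substitutes.

substitutes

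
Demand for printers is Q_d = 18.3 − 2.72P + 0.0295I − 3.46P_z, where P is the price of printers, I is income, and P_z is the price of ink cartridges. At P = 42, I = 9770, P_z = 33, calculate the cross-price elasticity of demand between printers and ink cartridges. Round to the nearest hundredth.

First evaluate Q_d: 18.3 − 2.72(42) + 0.0295(9770) − 3.46(33) = 18.3 − 114.24 + 288.215 − 114.18 = 78.095.
∂Q_d/∂P_z = −3.46, so E_xy = -3.46·(33/78.095) ≈ -1.46.
E_xy < 0: the goods are complements.

-1.46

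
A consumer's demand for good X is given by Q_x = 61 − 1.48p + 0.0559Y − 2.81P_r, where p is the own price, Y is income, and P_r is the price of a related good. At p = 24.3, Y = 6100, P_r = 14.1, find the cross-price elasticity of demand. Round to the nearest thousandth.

Q_x = 61 − 1.48(24.3) + 0.0559(6100) − 2.81(14.1) = 61 − 35.964 + 340.99 − 39.621 = 326.405.
∂Q_x/∂P_r = −2.81, so E_xy = -2.81·(14.1/326.405) ≈ -0.121.
E_xy < 0: the goods are complements.

-0.121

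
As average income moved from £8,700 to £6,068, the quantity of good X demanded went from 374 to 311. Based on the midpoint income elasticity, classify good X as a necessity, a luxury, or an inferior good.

%ΔQ = (311 − 374)/[(374+311)/2] = -63/342.5 ≈ -0.1839.
%ΔI = (6,068 − 8,700)/[(8,700+6,068)/2] = -2632/7384 ≈ -0.3564.
E_I = %ΔQ/%ΔI ≈ 0.516.
E_I ∈ (0,1): normal good (necessity).

necessity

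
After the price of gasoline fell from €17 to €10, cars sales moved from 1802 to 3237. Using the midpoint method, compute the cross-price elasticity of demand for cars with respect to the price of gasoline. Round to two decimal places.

%ΔQ_x = (3237 − 1802)/[(1802+3237)/2] = 1435/2519.5 ≈ 0.5696.
%ΔP_y = (10 − 17)/[(17+10)/2] ≈ -0.5185.
E_xy = 0.5696/-0.5185 ≈ -1.10.
E_xy < 0, so cars and gasoline are complements.

-1.10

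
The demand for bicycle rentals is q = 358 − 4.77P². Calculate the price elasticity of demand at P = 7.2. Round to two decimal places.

-4.47

At P = 7.2, q = 110.7232.
dq/dP = −2·4.77·P = −68.688.
Point elasticity E = (dq/dP)·(P/q) = -68.688 × 7.2/110.7232 ≈ -4.47.
|E| > 1, so demand is elastic at this price.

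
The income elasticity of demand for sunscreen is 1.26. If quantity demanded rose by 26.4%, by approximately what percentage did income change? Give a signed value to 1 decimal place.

21.0

%ΔQ ≈ E × %ΔI ⇒ %ΔI = %ΔQ / E = (26.4%)/(1.26) ≈ 21.0%.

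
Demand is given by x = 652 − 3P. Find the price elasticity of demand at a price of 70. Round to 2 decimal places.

-0.48

At P = 70, x = 442.
dx/dP = −3.
Point elasticity E = (dx/dP)·(P/x) = -3 × 70/442 ≈ -0.48.
|E| < 1, so demand is inelastic at this price.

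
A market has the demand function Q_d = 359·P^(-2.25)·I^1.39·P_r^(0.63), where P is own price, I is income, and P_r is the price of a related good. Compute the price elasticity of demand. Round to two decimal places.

For a Cobb–Douglas (constant-elasticity) form Q_d = A·P^α·…, the elasticity with respect to P equals the exponent α at every point.
Here the exponent on P is -2.25, so the price elasticity of demand is -2.25.

-2.25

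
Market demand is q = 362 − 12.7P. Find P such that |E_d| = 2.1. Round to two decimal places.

19.31

Set −bP/(a − bP) = −2.1 ⇒ bP = 2.1(a − bP) ⇒ bP(1+2.1) = 2.1·a.
P = 2.1·362/(12.7·3.1) ≈ 19.31.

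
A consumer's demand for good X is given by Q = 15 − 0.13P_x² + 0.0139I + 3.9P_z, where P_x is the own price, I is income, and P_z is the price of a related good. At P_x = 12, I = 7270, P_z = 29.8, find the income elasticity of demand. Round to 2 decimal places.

At the given point, Q = 15 − 0.13(12)² + 0.0139(7270) + 3.9(29.8) = 15 − 18.72 + 101.053 + 116.22 = 213.553.
∂Q/∂I = +0.0139, so E_I = 0.0139·(7270/213.553) ≈ 0.47.
E_I ∈ (0,1): normal good (necessity).

0.47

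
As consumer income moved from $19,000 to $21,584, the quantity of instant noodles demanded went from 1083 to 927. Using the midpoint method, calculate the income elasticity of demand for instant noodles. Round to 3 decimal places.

-1.219

%ΔQ = (927 − 1083)/[(1083+927)/2] = -156/1005 ≈ -0.1552.
%ΔM = (21,584 − 19,000)/[(19,000+21,584)/2] = 2584/20292 ≈ 0.1273.
E_I = %ΔQ/%ΔM ≈ -1.219.
E_I < 0: inferior good.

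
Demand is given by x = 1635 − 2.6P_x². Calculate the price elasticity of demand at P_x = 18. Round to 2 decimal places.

At P_x = 18, x = 792.6.
dx/dP_x = −2·2.6·P_x = −93.6.
Point elasticity E = (dx/dP_x)·(P_x/x) = -93.6 × 18/792.6 ≈ -2.13.
|E| > 1, so demand is elastic at this price.

-2.13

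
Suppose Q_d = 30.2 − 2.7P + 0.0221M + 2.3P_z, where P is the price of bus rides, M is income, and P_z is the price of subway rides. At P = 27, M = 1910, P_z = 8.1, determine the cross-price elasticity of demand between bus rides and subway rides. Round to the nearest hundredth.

1.03

First evaluate Q_d: 30.2 − 2.7(27) + 0.0221(1910) + 2.3(8.1) = 30.2 − 72.9 + 42.211 + 18.63 = 18.141.
∂Q_d/∂P_z = +2.3, so E_xy = 2.3·(8.1/18.141) ≈ 1.03.
E_xy > 0: the goods are substitutes.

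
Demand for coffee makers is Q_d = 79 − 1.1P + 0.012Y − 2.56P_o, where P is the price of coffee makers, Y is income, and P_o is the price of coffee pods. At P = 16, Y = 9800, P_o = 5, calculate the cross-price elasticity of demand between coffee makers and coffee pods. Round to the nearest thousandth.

-0.077

At the given point, Q_d = 79 − 1.1(16) + 0.012(9800) − 2.56(5) = 79 − 17.6 + 117.6 − 12.8 = 166.2.
∂Q_d/∂P_o = −2.56, so E_xy = -2.56·(5/166.2) ≈ -0.077.
E_xy < 0: the goods are complements.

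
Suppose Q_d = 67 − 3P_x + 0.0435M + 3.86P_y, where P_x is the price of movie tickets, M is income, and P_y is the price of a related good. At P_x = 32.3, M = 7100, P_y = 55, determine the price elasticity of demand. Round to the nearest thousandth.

Substituting, Q_d = 67 − 3(32.3) + 0.0435(7100) + 3.86(55) = 67 − 96.9 + 308.85 + 212.3 = 491.25.
∂Q_d/∂P_x = −3, so E_p = (−3)·(32.3/491.25) ≈ -0.197.
|E_p| < 1: demand is inelastic.

-0.197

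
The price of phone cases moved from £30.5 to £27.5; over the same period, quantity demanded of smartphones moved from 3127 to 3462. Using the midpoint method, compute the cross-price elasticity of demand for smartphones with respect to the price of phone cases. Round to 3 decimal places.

%ΔQ_x = (3462 − 3127)/[(3127+3462)/2] = 335/3294.5 ≈ 0.1017.
%ΔP_y = (27.5 − 30.5)/[(30.5+27.5)/2] ≈ -0.1034.
E_xy = 0.1017/-0.1034 ≈ -0.983.
E_xy < 0, so smartphones and phone cases are complements.

-0.983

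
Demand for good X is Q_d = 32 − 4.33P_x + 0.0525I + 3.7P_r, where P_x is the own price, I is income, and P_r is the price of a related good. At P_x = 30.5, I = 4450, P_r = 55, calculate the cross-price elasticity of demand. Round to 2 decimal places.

Q_d = 32 − 4.33(30.5) + 0.0525(4450) + 3.7(55) = 32 − 132.065 + 233.625 + 203.5 = 337.06.
∂Q_d/∂P_r = +3.7, so E_xy = 3.7·(55/337.06) ≈ 0.60.
E_xy > 0: the goods are substitutes.

0.60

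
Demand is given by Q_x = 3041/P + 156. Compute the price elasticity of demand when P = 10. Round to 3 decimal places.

-0.661

At P = 10, Q_x = 460.1.
dQ_x/dP = −3041/P² = −30.41.
Point elasticity E = (dQ_x/dP)·(P/Q_x) = -30.41 × 10/460.1 ≈ -0.661.
|E| < 1, so demand is inelastic at this price.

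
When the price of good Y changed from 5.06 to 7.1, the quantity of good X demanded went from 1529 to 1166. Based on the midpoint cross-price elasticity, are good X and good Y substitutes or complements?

%ΔQ_x = (1166 − 1529)/[(1529+1166)/2] = -363/1347.5 ≈ -0.2694.
%ΔP_y = (7.1 − 5.06)/[(5.06+7.1)/2] ≈ 0.3355.
E_xy = -0.2694/0.3355 ≈ -0.803.
E_xy < 0, so the goods are complements.

complements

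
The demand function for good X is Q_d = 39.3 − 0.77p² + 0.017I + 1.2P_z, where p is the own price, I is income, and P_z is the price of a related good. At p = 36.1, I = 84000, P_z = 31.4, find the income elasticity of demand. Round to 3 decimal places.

Substituting, Q_d = 39.3 − 0.77(36.1)² + 0.017(84000) + 1.2(31.4) = 39.3 − 1003.4717 + 1428 + 37.68 = 501.5083.
∂Q_d/∂I = +0.017, so E_I = 0.017·(84000/501.5083) ≈ 2.847.
E_I > 1: normal good (luxury).

2.847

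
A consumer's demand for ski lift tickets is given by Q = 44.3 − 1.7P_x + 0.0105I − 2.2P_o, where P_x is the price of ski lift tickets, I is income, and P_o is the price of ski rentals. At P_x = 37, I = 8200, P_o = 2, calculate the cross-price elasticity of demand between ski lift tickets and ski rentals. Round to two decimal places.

First evaluate Q: 44.3 − 1.7(37) + 0.0105(8200) − 2.2(2) = 44.3 − 62.9 + 86.1 − 4.4 = 63.1.
∂Q/∂P_o = −2.2, so E_xy = -2.2·(2/63.1) ≈ -0.07.
E_xy < 0: the goods are complements.

-0.07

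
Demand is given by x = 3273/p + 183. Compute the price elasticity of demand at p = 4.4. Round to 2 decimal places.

At p = 4.4, x = 926.8636.
dx/dp = −3273/p² = −169.0599.
Point elasticity E = (dx/dp)·(p/x) = -169.0599 × 4.4/926.8636 ≈ -0.80.
|E| < 1, so demand is inelastic at this price.

-0.80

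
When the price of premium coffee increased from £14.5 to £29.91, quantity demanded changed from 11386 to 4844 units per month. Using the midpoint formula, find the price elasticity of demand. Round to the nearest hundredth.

%Δq = (4844 − 11386)/[(11386 + 4844)/2] = -6542/8115 ≈ -0.8062.
%Δp = (29.91 − 14.5)/[(14.5 + 29.91)/2] = 15.41/22.205 ≈ 0.6940.
Arc elasticity E = %Δq/%Δp ≈ -0.8062/0.6940 ≈ -1.16.
|E| > 1: demand is elastic over this range.

-1.16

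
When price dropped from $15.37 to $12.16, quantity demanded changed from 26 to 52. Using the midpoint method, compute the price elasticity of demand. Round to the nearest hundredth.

-2.86

%ΔQ = (52 − 26)/[(26 + 52)/2] = 26/39 ≈ 0.6667.
%Δp = (12.16 − 15.37)/[(15.37 + 12.16)/2] = -3.21/13.765 ≈ -0.2332.
Arc elasticity E = %ΔQ/%Δp ≈ 0.6667/-0.2332 ≈ -2.86.
|E| > 1: demand is elastic over this range.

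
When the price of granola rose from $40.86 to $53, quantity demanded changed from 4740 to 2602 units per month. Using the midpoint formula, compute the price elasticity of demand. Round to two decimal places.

%Δq = (2602 − 4740)/[(4740 + 2602)/2] = -2138/3671 ≈ -0.5824.
%Δp = (53 − 40.86)/[(40.86 + 53)/2] = 12.14/46.93 ≈ 0.2587.
Arc elasticity E = %Δq/%Δp ≈ -0.5824/0.2587 ≈ -2.25.
|E| > 1: demand is elastic over this range.

-2.25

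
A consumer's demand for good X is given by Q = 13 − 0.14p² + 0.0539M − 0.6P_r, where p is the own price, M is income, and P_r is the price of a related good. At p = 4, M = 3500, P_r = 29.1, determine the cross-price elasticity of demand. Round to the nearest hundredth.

-0.10

Evaluating quantity at (p, M, P_r) gives Q = 13 − 0.14(4)² + 0.0539(3500) − 0.6(29.1) = 13 − 2.24 + 188.65 − 17.46 = 181.95.
∂Q/∂P_r = −0.6, so E_xy = -0.6·(29.1/181.95) ≈ -0.10.
E_xy < 0: the goods are complements.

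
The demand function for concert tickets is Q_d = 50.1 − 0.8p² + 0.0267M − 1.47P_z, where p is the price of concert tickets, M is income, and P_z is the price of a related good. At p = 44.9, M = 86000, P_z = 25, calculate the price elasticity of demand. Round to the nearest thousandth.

First evaluate Q_d: 50.1 − 0.8(44.9)² + 0.0267(86000) − 1.47(25) = 50.1 − 1612.808 + 2296.2 − 36.75 = 696.742.
∂Q_d/∂p = −2·0.8·p = -71.84, so E_p = -71.84·(44.9/696.742) ≈ -4.630.
|E_p| > 1: demand is elastic.

-4.630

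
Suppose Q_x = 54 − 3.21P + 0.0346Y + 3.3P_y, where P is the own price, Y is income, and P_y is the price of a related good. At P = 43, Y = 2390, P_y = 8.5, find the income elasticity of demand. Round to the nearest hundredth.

Substituting, Q_x = 54 − 3.21(43) + 0.0346(2390) + 3.3(8.5) = 54 − 138.03 + 82.694 + 28.05 = 26.714.
∂Q_x/∂Y = +0.0346, so E_I = 0.0346·(2390/26.714) ≈ 3.10.
E_I > 1: normal good (luxury).

3.10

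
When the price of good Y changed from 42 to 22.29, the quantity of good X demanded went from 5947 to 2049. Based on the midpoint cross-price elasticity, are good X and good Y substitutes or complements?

substitutes

%ΔQ_x = (2049 − 5947)/[(5947+2049)/2] = -3898/3998 ≈ -0.9750.
%ΔP_y = (22.29 − 42)/[(42+22.29)/2] ≈ -0.6132.
E_xy = -0.9750/-0.6132 ≈ 1.590.
E_xy > 0, so the goods are substitutes.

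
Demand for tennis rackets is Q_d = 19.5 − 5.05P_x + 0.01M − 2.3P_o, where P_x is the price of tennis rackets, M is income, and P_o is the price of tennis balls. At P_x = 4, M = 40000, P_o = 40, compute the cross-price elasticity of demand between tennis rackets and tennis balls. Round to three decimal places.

-0.299

Q_d = 19.5 − 5.05(4) + 0.01(40000) − 2.3(40) = 19.5 − 20.2 + 400 − 92 = 307.3.
∂Q_d/∂P_o = −2.3, so E_xy = -2.3·(40/307.3) ≈ -0.299.
E_xy < 0: the goods are complements.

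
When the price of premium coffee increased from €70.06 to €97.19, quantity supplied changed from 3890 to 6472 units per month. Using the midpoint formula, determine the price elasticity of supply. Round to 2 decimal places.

1.54

%Δq = (6472 − 3890)/[(3890 + 6472)/2] = 2582/5181 ≈ 0.4984.
%ΔP = (97.19 − 70.06)/[(70.06 + 97.19)/2] = 27.13/83.625 ≈ 0.3244.
Arc elasticity E = %Δq/%ΔP ≈ 0.4984/0.3244 ≈ 1.54.
|E| > 1: supply is elastic over this range.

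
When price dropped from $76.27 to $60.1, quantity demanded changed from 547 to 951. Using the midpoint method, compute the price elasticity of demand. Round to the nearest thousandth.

-2.274

%ΔQ = (951 − 547)/[(547 + 951)/2] = 404/749 ≈ 0.5394.
%Δp = (60.1 − 76.27)/[(76.27 + 60.1)/2] = -16.17/68.185 ≈ -0.2371.
Arc elasticity E = %ΔQ/%Δp ≈ 0.5394/-0.2371 ≈ -2.274.
|E| > 1: demand is elastic over this range.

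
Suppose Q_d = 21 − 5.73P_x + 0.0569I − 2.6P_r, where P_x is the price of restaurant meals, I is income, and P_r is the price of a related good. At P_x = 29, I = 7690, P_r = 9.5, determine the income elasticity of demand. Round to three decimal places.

Substituting, Q_d = 21 − 5.73(29) + 0.0569(7690) − 2.6(9.5) = 21 − 166.17 + 437.561 − 24.7 = 267.691.
∂Q_d/∂I = +0.0569, so E_I = 0.0569·(7690/267.691) ≈ 1.635.
E_I > 1: normal good (luxury).

1.635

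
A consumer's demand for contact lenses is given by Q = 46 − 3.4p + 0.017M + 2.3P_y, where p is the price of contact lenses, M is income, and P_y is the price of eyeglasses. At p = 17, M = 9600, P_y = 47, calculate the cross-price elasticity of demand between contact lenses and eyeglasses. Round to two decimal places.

Q = 46 − 3.4(17) + 0.017(9600) + 2.3(47) = 46 − 57.8 + 163.2 + 108.1 = 259.5.
∂Q/∂P_y = +2.3, so E_xy = 2.3·(47/259.5) ≈ 0.42.
E_xy > 0: the goods are substitutes.

0.42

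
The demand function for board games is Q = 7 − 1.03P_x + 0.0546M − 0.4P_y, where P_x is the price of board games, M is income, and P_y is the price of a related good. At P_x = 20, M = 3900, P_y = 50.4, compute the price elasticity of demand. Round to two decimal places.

-0.11

At the given point, Q = 7 − 1.03(20) + 0.0546(3900) − 0.4(50.4) = 7 − 20.6 + 212.94 − 20.16 = 179.18.
∂Q/∂P_x = −1.03, so E_p = (−1.03)·(20/179.18) ≈ -0.11.
|E_p| < 1: demand is inelastic.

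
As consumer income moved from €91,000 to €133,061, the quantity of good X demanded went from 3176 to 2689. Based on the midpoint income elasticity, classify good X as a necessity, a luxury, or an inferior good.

%ΔQ = (2689 − 3176)/[(3176+2689)/2] = -487/2932.5 ≈ -0.1661.
%ΔM = (133,061 − 91,000)/[(91,000+133,061)/2] = 42061/112030.5 ≈ 0.3754.
E_I = %ΔQ/%ΔM ≈ -0.442.
E_I < 0: inferior good.

inferior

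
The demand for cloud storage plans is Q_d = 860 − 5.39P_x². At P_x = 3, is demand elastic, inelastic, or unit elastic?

inelastic

At P_x = 3, Q_d = 811.49.
dQ_d/dP_x = −2·5.39·P_x = −32.34.
Point elasticity E = (dQ_d/dP_x)·(P_x/Q_d) = -32.34 × 3/811.49 ≈ -0.120.
|E| ≈ 0.120 < 1, so demand is inelastic.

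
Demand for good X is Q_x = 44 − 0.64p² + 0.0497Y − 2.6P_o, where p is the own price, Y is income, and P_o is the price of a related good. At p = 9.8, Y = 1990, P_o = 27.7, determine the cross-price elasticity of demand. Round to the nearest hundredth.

Evaluating quantity at (p, Y, P_o) gives Q_x = 44 − 0.64(9.8)² + 0.0497(1990) − 2.6(27.7) = 44 − 61.4656 + 98.903 − 72.02 = 9.4174.
∂Q_x/∂P_o = −2.6, so E_xy = -2.6·(27.7/9.4174) ≈ -7.65.
E_xy < 0: the goods are complements.

-7.65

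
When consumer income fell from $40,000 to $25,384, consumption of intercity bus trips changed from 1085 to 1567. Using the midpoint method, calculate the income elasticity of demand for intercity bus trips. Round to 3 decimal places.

%ΔQ = (1567 − 1085)/[(1085+1567)/2] = 482/1326 ≈ 0.3635.
%ΔI = (25,384 − 40,000)/[(40,000+25,384)/2] = -14616/32692 ≈ -0.4471.
E_I = %ΔQ/%ΔI ≈ -0.813.
E_I < 0: inferior good.

-0.813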